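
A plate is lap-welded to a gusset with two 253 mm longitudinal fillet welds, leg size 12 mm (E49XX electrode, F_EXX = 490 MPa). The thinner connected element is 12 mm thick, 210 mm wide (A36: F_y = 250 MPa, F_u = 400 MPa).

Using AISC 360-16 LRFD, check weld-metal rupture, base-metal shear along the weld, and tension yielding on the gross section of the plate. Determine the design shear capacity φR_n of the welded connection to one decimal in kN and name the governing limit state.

Weld metal: throat = 0.707×12 = 8.484 mm, L = 2×253 = 506 mm. φR_n = 0.75 × 0.6 × 490 × 8.484 × 506 = 946.6 kN.
Base metal shear (12 mm plate): yield φR_n = 1.0×0.6×250×12×506 = 910.8 kN; rupture φR_n = 0.75×0.6×400×12×506 = 1093.0 kN; take 910.8 kN (yield).
Tension yield (gross): A_g = 210×12 = 2520 mm². φR_n = 0.90 × 250 × 2520 = 567.0 kN.
Governing: min(946.6, 910.8, 567.0) = 567.0 kN → gross-section yield.

567.0 kN (gross-section yield governs)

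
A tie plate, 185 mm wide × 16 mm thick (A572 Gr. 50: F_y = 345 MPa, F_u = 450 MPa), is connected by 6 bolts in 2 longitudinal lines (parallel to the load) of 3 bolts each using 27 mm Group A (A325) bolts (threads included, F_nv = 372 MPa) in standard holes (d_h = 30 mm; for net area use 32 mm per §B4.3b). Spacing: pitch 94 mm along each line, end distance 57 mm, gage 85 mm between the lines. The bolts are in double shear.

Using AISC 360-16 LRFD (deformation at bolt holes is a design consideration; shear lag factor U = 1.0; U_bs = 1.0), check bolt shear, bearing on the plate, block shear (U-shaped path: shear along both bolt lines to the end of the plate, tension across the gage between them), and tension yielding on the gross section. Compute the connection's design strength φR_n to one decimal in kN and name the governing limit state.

919.1 kN (gross-section yield governs)

Bolt shear: A_b = π(27)²/4 = 572.56 mm². φR_n = 0.75 × 372 × 572.56 × 6 × 2 = 1916.9 kN.
Bearing (16 mm plate, F_u = 450 MPa): end bolts L_c = 57 − 30/2 = 42, R_n = min(1.2×42×16×450, 2.4×27×16×450) = 362.88 kN/bolt; interior L_c = 94 − 30 = 64, R_n = 466.56 kN/bolt. φR_n = 0.75 × (2×362.88 + 4×466.56) = 1944.0 kN.
Block shear: shear path 2×[57+2×94] = 2×245 mm, A_gv = 7840, A_nv = 2×(245 − 2.5×32)×16 = 5280 mm²; tension across gage: (85 − 1×32)×16 = 848 mm². R_n = min(0.6×450×5280, 0.6×345×7840) + 1.0×450×848 = min(1425.6, 1622.9) + 381.6 = 1807.2 kN. φR_n = 0.75 × 1807.2 = 1355.4 kN.
Tension yield (gross): A_g = 185×16 = 2960 mm². φR_n = 0.90 × 345 × 2960 = 919.1 kN.
Governing: min(1916.9, 1944.0, 1355.4, 919.1) = 919.1 kN → gross-section yield.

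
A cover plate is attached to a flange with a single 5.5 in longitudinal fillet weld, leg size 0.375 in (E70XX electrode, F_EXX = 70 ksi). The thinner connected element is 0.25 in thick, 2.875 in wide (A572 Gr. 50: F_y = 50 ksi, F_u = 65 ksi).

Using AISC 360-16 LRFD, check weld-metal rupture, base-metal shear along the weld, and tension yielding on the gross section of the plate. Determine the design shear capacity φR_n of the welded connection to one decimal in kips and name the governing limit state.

32.3 kips (gross-section yield governs)

Weld metal: throat = 0.707×0.375 = 0.26513 in, L = 5.5 in. φR_n = 0.75 × 0.6 × 70 × 0.26513 × 5.5 = 45.9 kips.
Base metal shear (0.25 in plate): yield φR_n = 1.0×0.6×50×0.25×5.5 = 41.3 kips; rupture φR_n = 0.75×0.6×65×0.25×5.5 = 40.2 kips; take 40.2 kips (rupture).
Tension yield (gross): A_g = 2.875×0.25 = 0.71875 in². φR_n = 0.90 × 50 × 0.71875 = 32.3 kips.
Governing: min(45.9, 40.2, 32.3) = 32.3 kips → gross-section yield.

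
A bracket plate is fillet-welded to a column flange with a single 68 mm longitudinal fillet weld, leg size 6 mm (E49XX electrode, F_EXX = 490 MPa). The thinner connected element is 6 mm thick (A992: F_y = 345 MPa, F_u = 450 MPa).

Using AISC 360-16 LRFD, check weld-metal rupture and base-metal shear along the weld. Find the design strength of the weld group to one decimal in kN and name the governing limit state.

63.6 kN (weld metal governs)

Weld metal: throat = 0.707×6 = 4.242 mm, L = 68 mm. φR_n = 0.75 × 0.6 × 490 × 4.242 × 68 = 63.6 kN.
Base metal shear (6 mm plate): yield φR_n = 1.0×0.6×345×6×68 = 84.5 kN; rupture φR_n = 0.75×0.6×450×6×68 = 82.6 kN; take 82.6 kN (rupture).
Governing: min(63.6, 82.6) = 63.6 kN → weld metal.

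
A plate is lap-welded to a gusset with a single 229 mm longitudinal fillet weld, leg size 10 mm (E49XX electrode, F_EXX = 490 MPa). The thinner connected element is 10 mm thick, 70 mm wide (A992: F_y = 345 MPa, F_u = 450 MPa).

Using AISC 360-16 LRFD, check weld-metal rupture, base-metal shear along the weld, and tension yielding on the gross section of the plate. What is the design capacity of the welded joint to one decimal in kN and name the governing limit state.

Weld metal: throat = 0.707×10 = 7.07 mm, L = 229 mm. φR_n = 0.75 × 0.6 × 490 × 7.07 × 229 = 357.0 kN.
Base metal shear (10 mm plate): yield φR_n = 1.0×0.6×345×10×229 = 474.0 kN; rupture φR_n = 0.75×0.6×450×10×229 = 463.7 kN; take 463.7 kN (rupture).
Tension yield (gross): A_g = 70×10 = 700 mm². φR_n = 0.90 × 345 × 700 = 217.4 kN.
Governing: min(357.0, 463.7, 217.4) = 217.4 kN → gross-section yield.

217.4 kN (gross-section yield governs)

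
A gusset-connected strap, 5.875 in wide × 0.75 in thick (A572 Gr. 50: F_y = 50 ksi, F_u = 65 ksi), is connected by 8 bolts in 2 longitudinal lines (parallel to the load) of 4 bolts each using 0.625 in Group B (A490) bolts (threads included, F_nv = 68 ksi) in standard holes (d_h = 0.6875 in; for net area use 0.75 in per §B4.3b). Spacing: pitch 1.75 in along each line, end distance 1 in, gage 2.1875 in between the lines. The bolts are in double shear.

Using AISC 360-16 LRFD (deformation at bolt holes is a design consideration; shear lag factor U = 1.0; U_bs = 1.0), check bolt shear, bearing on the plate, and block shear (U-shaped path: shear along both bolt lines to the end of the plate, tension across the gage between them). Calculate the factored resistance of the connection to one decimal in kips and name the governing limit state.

Bolt shear: A_b = π(0.625)²/4 = 0.3068 in². φR_n = 0.75 × 68 × 0.3068 × 8 × 2 = 250.3 kips.
Bearing (0.75 in plate, F_u = 65 ksi): end bolts L_c = 1 − 0.6875/2 = 0.65625, R_n = min(1.2×0.65625×0.75×65, 2.4×0.625×0.75×65) = 38.391 kips/bolt; interior L_c = 1.75 − 0.6875 = 1.0625, R_n = 62.156 kips/bolt. φR_n = 0.75 × (2×38.391 + 6×62.156) = 337.3 kips.
Block shear: shear path 2×[1+3×1.75] = 2×6.25 in, A_gv = 9.375, A_nv = 2×(6.25 − 3.5×0.75)×0.75 = 5.4375 in²; tension across gage: (2.1875 − 1×0.75)×0.75 = 1.0781 in². R_n = min(0.6×65×5.4375, 0.6×50×9.375) + 1.0×65×1.0781 = min(212.06, 281.25) + 70.077 = 282.14 kips. φR_n = 0.75 × 282.14 = 211.6 kips.
Governing: min(250.3, 337.3, 211.6) = 211.6 kips → block shear.

211.6 kips (block shear governs)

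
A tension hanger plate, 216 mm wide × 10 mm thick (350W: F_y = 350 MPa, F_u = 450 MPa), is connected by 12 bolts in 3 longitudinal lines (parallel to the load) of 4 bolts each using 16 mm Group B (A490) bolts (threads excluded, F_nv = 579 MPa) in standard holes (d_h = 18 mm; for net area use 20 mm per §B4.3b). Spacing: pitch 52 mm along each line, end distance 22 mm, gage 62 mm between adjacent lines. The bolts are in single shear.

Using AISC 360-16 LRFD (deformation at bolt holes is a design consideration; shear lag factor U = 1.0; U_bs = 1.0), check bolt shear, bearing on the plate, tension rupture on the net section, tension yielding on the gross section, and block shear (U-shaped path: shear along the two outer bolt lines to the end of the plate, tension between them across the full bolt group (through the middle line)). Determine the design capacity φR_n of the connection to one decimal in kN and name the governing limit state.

526.5 kN (net-section rupture governs)

Bolt shear: A_b = π(16)²/4 = 201.06 mm². φR_n = 0.75 × 579 × 201.06 × 12 × 1 = 1047.7 kN.
Bearing (10 mm plate, F_u = 450 MPa): end bolts L_c = 22 − 18/2 = 13, R_n = min(1.2×13×10×450, 2.4×16×10×450) = 70.2 kN/bolt; interior L_c = 52 − 18 = 34, R_n = 172.8 kN/bolt. φR_n = 0.75 × (3×70.2 + 9×172.8) = 1324.4 kN.
Tension rupture (net): A_n = (216 − 3×20)×10 = 1560 mm² (U = 1.0, A_e = A_n). φR_n = 0.75 × 450 × 1560 = 526.5 kN.
Tension yield (gross): A_g = 216×10 = 2160 mm². φR_n = 0.90 × 350 × 2160 = 680.4 kN.
Block shear: shear path 2×[22+3×52] = 2×178 mm, A_gv = 3560, A_nv = 2×(178 − 3.5×20)×10 = 2160 mm²; tension across gage: (124 − 2×20)×10 = 840 mm². R_n = min(0.6×450×2160, 0.6×350×3560) + 1.0×450×840 = min(583.2, 747.6) + 378 = 961.2 kN. φR_n = 0.75 × 961.2 = 720.9 kN.
Governing: min(1047.7, 1324.4, 526.5, 680.4, 720.9) = 526.5 kN → net-section rupture.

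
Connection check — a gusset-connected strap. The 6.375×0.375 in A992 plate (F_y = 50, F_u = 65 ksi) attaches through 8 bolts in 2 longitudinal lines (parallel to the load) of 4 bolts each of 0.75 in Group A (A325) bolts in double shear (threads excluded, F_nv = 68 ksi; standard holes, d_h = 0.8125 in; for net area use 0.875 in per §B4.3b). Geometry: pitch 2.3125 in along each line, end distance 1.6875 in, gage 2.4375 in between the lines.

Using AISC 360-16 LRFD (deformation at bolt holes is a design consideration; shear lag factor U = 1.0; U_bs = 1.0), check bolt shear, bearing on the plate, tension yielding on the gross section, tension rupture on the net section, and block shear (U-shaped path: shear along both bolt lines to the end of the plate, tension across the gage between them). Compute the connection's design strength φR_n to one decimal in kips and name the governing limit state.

84.6 kips (net-section rupture governs)

Bolt shear: A_b = π(0.75)²/4 = 0.44179 in². φR_n = 0.75 × 68 × 0.44179 × 8 × 2 = 360.5 kips.
Bearing (0.375 in plate, F_u = 65 ksi): end bolts L_c = 1.6875 − 0.8125/2 = 1.28125, R_n = min(1.2×1.28125×0.375×65, 2.4×0.75×0.375×65) = 37.477 kips/bolt; interior L_c = 2.3125 − 0.8125 = 1.5, R_n = 43.875 kips/bolt. φR_n = 0.75 × (2×37.477 + 6×43.875) = 253.7 kips.
Tension yield (gross): A_g = 6.375×0.375 = 2.3906 in². φR_n = 0.90 × 50 × 2.3906 = 107.6 kips.
Tension rupture (net): A_n = (6.375 − 2×0.875)×0.375 = 1.7344 in² (U = 1.0, A_e = A_n). φR_n = 0.75 × 65 × 1.7344 = 84.6 kips.
Block shear: shear path 2×[1.6875+3×2.3125] = 2×8.625 in, A_gv = 6.4688, A_nv = 2×(8.625 − 3.5×0.875)×0.375 = 4.1719 in²; tension across gage: (2.4375 − 1×0.875)×0.375 = 0.58594 in². R_n = min(0.6×65×4.1719, 0.6×50×6.4688) + 1.0×65×0.58594 = min(162.7, 194.06) + 38.086 = 200.79 kips. φR_n = 0.75 × 200.79 = 150.6 kips.
Governing: min(360.5, 253.7, 107.6, 84.6, 150.6) = 84.6 kips → net-section rupture.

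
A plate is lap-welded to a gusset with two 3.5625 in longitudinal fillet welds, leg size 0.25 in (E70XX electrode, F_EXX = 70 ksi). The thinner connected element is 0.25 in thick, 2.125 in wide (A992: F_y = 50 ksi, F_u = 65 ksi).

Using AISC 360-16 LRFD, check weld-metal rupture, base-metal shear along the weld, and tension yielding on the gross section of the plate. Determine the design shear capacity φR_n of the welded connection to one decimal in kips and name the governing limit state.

Weld metal: throat = 0.707×0.25 = 0.17675 in, L = 2×3.5625 = 7.125 in. φR_n = 0.75 × 0.6 × 70 × 0.17675 × 7.125 = 39.7 kips.
Base metal shear (0.25 in plate): yield φR_n = 1.0×0.6×50×0.25×7.125 = 53.4 kips; rupture φR_n = 0.75×0.6×65×0.25×7.125 = 52.1 kips; take 52.1 kips (rupture).
Tension yield (gross): A_g = 2.125×0.25 = 0.53125 in². φR_n = 0.90 × 50 × 0.53125 = 23.9 kips.
Governing: min(39.7, 52.1, 23.9) = 23.9 kips → gross-section yield.

23.9 kips (gross-section yield governs)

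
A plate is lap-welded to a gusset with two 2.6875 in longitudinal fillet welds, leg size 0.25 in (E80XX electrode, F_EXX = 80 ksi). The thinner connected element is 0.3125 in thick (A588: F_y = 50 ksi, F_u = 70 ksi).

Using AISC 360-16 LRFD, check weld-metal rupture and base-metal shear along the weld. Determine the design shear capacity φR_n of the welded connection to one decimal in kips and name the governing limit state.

34.2 kips (weld metal governs)

Weld metal: throat = 0.707×0.25 = 0.17675 in, L = 2×2.6875 = 5.375 in. φR_n = 0.75 × 0.6 × 80 × 0.17675 × 5.375 = 34.2 kips.
Base metal shear (0.3125 in plate): yield φR_n = 1.0×0.6×50×0.3125×5.375 = 50.4 kips; rupture φR_n = 0.75×0.6×70×0.3125×5.375 = 52.9 kips; take 50.4 kips (yield).
Governing: min(34.2, 50.4) = 34.2 kips → weld metal.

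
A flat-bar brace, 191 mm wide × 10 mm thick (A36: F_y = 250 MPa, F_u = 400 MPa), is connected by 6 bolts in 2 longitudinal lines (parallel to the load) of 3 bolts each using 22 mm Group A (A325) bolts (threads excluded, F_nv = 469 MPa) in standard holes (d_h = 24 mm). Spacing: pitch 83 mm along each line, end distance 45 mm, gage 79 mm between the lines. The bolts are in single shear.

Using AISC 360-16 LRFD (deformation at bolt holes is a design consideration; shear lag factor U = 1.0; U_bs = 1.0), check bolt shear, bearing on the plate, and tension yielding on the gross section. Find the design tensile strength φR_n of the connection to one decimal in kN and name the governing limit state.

Bolt shear: A_b = π(22)²/4 = 380.13 mm². φR_n = 0.75 × 469 × 380.13 × 6 × 1 = 802.3 kN.
Bearing (10 mm plate, F_u = 400 MPa): end bolts L_c = 45 − 24/2 = 33, R_n = min(1.2×33×10×400, 2.4×22×10×400) = 158.4 kN/bolt; interior L_c = 83 − 24 = 59, R_n = 211.2 kN/bolt. φR_n = 0.75 × (2×158.4 + 4×211.2) = 871.2 kN.
Tension yield (gross): A_g = 191×10 = 1910 mm². φR_n = 0.90 × 250 × 1910 = 429.8 kN.
Governing: min(802.3, 871.2, 429.8) = 429.8 kN → gross-section yield.

429.8 kN (gross-section yield governs)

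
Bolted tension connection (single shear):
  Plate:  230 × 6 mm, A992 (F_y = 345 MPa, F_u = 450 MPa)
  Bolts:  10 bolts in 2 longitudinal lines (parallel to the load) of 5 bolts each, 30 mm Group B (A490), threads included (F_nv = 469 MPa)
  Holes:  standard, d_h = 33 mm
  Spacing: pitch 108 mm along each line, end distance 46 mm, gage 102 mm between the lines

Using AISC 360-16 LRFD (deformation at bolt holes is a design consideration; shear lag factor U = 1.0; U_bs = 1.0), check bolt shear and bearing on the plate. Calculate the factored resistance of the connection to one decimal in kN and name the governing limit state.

Bolt shear: A_b = π(30)²/4 = 706.86 mm². φR_n = 0.75 × 469 × 706.86 × 10 × 1 = 2486.4 kN.
Bearing (6 mm plate, F_u = 450 MPa): end bolts L_c = 46 − 33/2 = 29.5, R_n = min(1.2×29.5×6×450, 2.4×30×6×450) = 95.58 kN/bolt; interior L_c = 108 − 33 = 75, R_n = 194.4 kN/bolt. φR_n = 0.75 × (2×95.58 + 8×194.4) = 1309.8 kN.
Governing: min(2486.4, 1309.8) = 1309.8 kN → bearing.

1309.8 kN (bearing governs)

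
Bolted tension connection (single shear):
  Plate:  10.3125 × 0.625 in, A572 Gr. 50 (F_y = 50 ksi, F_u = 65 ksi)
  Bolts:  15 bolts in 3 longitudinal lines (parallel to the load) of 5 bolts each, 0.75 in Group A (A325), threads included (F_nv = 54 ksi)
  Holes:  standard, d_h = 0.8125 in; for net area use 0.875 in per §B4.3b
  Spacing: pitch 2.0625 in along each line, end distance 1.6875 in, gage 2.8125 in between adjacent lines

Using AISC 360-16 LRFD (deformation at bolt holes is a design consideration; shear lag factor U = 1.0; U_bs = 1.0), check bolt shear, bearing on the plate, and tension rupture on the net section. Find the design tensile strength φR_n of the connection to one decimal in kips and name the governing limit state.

234.2 kips (net-section rupture governs)

Bolt shear: A_b = π(0.75)²/4 = 0.44179 in². φR_n = 0.75 × 54 × 0.44179 × 15 × 1 = 268.4 kips.
Bearing (0.625 in plate, F_u = 65 ksi): end bolts L_c = 1.6875 − 0.8125/2 = 1.28125, R_n = min(1.2×1.28125×0.625×65, 2.4×0.75×0.625×65) = 62.461 kips/bolt; interior L_c = 2.0625 − 0.8125 = 1.25, R_n = 60.938 kips/bolt. φR_n = 0.75 × (3×62.461 + 12×60.938) = 689.0 kips.
Tension rupture (net): A_n = (10.3125 − 3×0.875)×0.625 = 4.8047 in² (U = 1.0, A_e = A_n). φR_n = 0.75 × 65 × 4.8047 = 234.2 kips.
Governing: min(268.4, 689.0, 234.2) = 234.2 kips → net-section rupture.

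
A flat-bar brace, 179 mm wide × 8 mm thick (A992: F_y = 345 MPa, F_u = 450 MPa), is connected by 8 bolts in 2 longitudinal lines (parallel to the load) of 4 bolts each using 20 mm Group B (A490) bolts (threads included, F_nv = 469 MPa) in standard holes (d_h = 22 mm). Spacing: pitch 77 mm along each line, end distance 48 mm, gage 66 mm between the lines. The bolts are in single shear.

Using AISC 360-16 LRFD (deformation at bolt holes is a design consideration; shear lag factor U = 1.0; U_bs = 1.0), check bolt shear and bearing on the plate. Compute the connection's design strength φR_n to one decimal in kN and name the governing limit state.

884.0 kN (bolt shear governs)

Bolt shear: A_b = π(20)²/4 = 314.16 mm². φR_n = 0.75 × 469 × 314.16 × 8 × 1 = 884.0 kN.
Bearing (8 mm plate, F_u = 450 MPa): end bolts L_c = 48 − 22/2 = 37, R_n = min(1.2×37×8×450, 2.4×20×8×450) = 159.84 kN/bolt; interior L_c = 77 − 22 = 55, R_n = 172.8 kN/bolt. φR_n = 0.75 × (2×159.84 + 6×172.8) = 1017.4 kN.
Governing: min(884.0, 1017.4) = 884.0 kN → bolt shear.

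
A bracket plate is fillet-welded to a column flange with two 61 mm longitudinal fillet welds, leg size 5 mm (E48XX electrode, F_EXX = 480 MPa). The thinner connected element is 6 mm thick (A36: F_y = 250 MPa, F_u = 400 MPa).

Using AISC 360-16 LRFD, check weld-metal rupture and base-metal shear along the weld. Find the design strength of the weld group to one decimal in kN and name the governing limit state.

93.2 kN (weld metal governs)

Weld metal: throat = 0.707×5 = 3.535 mm, L = 2×61 = 122 mm. φR_n = 0.75 × 0.6 × 480 × 3.535 × 122 = 93.2 kN.
Base metal shear (6 mm plate): yield φR_n = 1.0×0.6×250×6×122 = 109.8 kN; rupture φR_n = 0.75×0.6×400×6×122 = 131.8 kN; take 109.8 kN (yield).
Governing: min(93.2, 109.8) = 93.2 kN → weld metal.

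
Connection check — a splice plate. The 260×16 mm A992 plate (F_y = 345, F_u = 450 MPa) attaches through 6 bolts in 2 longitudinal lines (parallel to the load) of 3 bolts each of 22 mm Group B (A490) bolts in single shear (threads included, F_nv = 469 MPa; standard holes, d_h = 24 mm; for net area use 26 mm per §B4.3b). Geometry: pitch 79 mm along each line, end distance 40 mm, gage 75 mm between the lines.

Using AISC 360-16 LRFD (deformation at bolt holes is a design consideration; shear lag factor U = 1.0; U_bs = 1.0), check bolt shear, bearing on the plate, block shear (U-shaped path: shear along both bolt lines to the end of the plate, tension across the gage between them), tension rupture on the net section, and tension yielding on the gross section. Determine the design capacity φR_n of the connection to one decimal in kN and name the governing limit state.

Bolt shear: A_b = π(22)²/4 = 380.13 mm². φR_n = 0.75 × 469 × 380.13 × 6 × 1 = 802.3 kN.
Bearing (16 mm plate, F_u = 450 MPa): end bolts L_c = 40 − 24/2 = 28, R_n = min(1.2×28×16×450, 2.4×22×16×450) = 241.92 kN/bolt; interior L_c = 79 − 24 = 55, R_n = 380.16 kN/bolt. φR_n = 0.75 × (2×241.92 + 4×380.16) = 1503.4 kN.
Block shear: shear path 2×[40+2×79] = 2×198 mm, A_gv = 6336, A_nv = 2×(198 − 2.5×26)×16 = 4256 mm²; tension across gage: (75 − 1×26)×16 = 784 mm². R_n = min(0.6×450×4256, 0.6×345×6336) + 1.0×450×784 = min(1149.1, 1311.6) + 352.8 = 1501.9 kN. φR_n = 0.75 × 1501.9 = 1126.4 kN.
Tension rupture (net): A_n = (260 − 2×26)×16 = 3328 mm² (U = 1.0, A_e = A_n). φR_n = 0.75 × 450 × 3328 = 1123.2 kN.
Tension yield (gross): A_g = 260×16 = 4160 mm². φR_n = 0.90 × 345 × 4160 = 1291.7 kN.
Governing: min(802.3, 1503.4, 1126.4, 1123.2, 1291.7) = 802.3 kN → bolt shear.

802.3 kN (bolt shear governs)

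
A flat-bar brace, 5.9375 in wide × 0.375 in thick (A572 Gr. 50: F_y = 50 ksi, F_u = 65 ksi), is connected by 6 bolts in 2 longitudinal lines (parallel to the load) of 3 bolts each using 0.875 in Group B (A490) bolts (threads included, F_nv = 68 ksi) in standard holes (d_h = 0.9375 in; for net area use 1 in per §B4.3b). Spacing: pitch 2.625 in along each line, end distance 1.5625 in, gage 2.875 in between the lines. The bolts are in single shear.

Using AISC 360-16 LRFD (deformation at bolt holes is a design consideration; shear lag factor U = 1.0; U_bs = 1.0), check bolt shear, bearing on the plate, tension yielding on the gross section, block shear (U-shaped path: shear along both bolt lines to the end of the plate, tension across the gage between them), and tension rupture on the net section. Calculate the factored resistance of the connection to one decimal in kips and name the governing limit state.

Bolt shear: A_b = π(0.875)²/4 = 0.60132 in². φR_n = 0.75 × 68 × 0.60132 × 6 × 1 = 184.0 kips.
Bearing (0.375 in plate, F_u = 65 ksi): end bolts L_c = 1.5625 − 0.9375/2 = 1.09375, R_n = min(1.2×1.09375×0.375×65, 2.4×0.875×0.375×65) = 31.992 kips/bolt; interior L_c = 2.625 − 0.9375 = 1.6875, R_n = 49.359 kips/bolt. φR_n = 0.75 × (2×31.992 + 4×49.359) = 196.1 kips.
Tension yield (gross): A_g = 5.9375×0.375 = 2.2266 in². φR_n = 0.90 × 50 × 2.2266 = 100.2 kips.
Block shear: shear path 2×[1.5625+2×2.625] = 2×6.8125 in, A_gv = 5.1094, A_nv = 2×(6.8125 − 2.5×1)×0.375 = 3.2344 in²; tension across gage: (2.875 − 1×1)×0.375 = 0.70313 in². R_n = min(0.6×65×3.2344, 0.6×50×5.1094) + 1.0×65×0.70313 = min(126.14, 153.28) + 45.703 = 171.84 kips. φR_n = 0.75 × 171.84 = 128.9 kips.
Tension rupture (net): A_n = (5.9375 − 2×1)×0.375 = 1.4766 in² (U = 1.0, A_e = A_n). φR_n = 0.75 × 65 × 1.4766 = 72.0 kips.
Governing: min(184.0, 196.1, 100.2, 128.9, 72.0) = 72.0 kips → net-section rupture.

72.0 kips (net-section rupture governs)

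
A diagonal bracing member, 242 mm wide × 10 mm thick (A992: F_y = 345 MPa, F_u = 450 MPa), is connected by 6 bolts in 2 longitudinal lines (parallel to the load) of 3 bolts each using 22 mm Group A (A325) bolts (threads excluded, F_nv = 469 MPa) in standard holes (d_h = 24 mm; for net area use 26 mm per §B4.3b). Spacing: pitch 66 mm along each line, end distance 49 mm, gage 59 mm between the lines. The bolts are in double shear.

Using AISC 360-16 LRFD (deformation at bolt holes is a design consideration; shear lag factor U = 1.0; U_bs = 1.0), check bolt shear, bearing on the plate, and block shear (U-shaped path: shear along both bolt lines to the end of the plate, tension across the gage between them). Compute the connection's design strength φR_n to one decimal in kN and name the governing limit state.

Bolt shear: A_b = π(22)²/4 = 380.13 mm². φR_n = 0.75 × 469 × 380.13 × 6 × 2 = 1604.5 kN.
Bearing (10 mm plate, F_u = 450 MPa): end bolts L_c = 49 − 24/2 = 37, R_n = min(1.2×37×10×450, 2.4×22×10×450) = 199.8 kN/bolt; interior L_c = 66 − 24 = 42, R_n = 226.8 kN/bolt. φR_n = 0.75 × (2×199.8 + 4×226.8) = 980.1 kN.
Block shear: shear path 2×[49+2×66] = 2×181 mm, A_gv = 3620, A_nv = 2×(181 − 2.5×26)×10 = 2320 mm²; tension across gage: (59 − 1×26)×10 = 330 mm². R_n = min(0.6×450×2320, 0.6×345×3620) + 1.0×450×330 = min(626.4, 749.34) + 148.5 = 774.9 kN. φR_n = 0.75 × 774.9 = 581.2 kN.
Governing: min(1604.5, 980.1, 581.2) = 581.2 kN → block shear.

581.2 kN (block shear governs)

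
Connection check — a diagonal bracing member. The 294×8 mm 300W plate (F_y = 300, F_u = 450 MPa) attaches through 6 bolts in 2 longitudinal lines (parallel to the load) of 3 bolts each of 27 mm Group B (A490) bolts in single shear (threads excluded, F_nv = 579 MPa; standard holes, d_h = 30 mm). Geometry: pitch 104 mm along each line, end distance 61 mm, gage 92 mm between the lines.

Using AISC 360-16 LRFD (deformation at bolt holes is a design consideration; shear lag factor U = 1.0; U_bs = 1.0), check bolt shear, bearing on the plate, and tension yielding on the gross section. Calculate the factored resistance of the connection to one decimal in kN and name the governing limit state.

Bolt shear: A_b = π(27)²/4 = 572.56 mm². φR_n = 0.75 × 579 × 572.56 × 6 × 1 = 1491.8 kN.
Bearing (8 mm plate, F_u = 450 MPa): end bolts L_c = 61 − 30/2 = 46, R_n = min(1.2×46×8×450, 2.4×27×8×450) = 198.72 kN/bolt; interior L_c = 104 − 30 = 74, R_n = 233.28 kN/bolt. φR_n = 0.75 × (2×198.72 + 4×233.28) = 997.9 kN.
Tension yield (gross): A_g = 294×8 = 2352 mm². φR_n = 0.90 × 300 × 2352 = 635.0 kN.
Governing: min(1491.8, 997.9, 635.0) = 635.0 kN → gross-section yield.

635.0 kN (gross-section yield governs)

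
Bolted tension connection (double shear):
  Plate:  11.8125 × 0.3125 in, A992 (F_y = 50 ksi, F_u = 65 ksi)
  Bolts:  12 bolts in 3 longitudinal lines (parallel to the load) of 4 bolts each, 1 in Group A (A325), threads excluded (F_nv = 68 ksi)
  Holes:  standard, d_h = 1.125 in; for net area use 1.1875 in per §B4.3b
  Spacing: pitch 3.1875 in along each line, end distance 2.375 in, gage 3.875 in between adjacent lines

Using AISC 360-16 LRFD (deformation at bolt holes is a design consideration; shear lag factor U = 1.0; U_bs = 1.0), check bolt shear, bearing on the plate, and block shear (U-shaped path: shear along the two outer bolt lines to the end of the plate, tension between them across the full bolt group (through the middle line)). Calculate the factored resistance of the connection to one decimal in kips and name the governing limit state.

Bolt shear: A_b = π(1)²/4 = 0.7854 in². φR_n = 0.75 × 68 × 0.7854 × 12 × 2 = 961.3 kips.
Bearing (0.3125 in plate, F_u = 65 ksi): end bolts L_c = 2.375 − 1.125/2 = 1.8125, R_n = min(1.2×1.8125×0.3125×65, 2.4×1×0.3125×65) = 44.18 kips/bolt; interior L_c = 3.1875 − 1.125 = 2.0625, R_n = 48.75 kips/bolt. φR_n = 0.75 × (3×44.18 + 9×48.75) = 428.5 kips.
Block shear: shear path 2×[2.375+3×3.1875] = 2×11.9375 in, A_gv = 7.4609, A_nv = 2×(11.9375 − 3.5×1.1875)×0.3125 = 4.8633 in²; tension across gage: (7.75 − 2×1.1875)×0.3125 = 1.6797 in². R_n = min(0.6×65×4.8633, 0.6×50×7.4609) + 1.0×65×1.6797 = min(189.67, 223.83) + 109.18 = 298.85 kips. φR_n = 0.75 × 298.85 = 224.1 kips.
Governing: min(961.3, 428.5, 224.1) = 224.1 kips → block shear.

224.1 kips (block shear governs)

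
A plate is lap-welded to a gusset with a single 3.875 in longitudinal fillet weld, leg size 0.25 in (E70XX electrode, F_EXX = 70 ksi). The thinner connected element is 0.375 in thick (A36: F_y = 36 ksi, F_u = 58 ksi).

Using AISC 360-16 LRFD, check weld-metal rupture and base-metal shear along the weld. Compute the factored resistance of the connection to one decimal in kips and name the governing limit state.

Weld metal: throat = 0.707×0.25 = 0.17675 in, L = 3.875 in. φR_n = 0.75 × 0.6 × 70 × 0.17675 × 3.875 = 21.6 kips.
Base metal shear (0.375 in plate): yield φR_n = 1.0×0.6×36×0.375×3.875 = 31.4 kips; rupture φR_n = 0.75×0.6×58×0.375×3.875 = 37.9 kips; take 31.4 kips (yield).
Governing: min(21.6, 31.4) = 21.6 kips → weld metal.

21.6 kips (weld metal governs)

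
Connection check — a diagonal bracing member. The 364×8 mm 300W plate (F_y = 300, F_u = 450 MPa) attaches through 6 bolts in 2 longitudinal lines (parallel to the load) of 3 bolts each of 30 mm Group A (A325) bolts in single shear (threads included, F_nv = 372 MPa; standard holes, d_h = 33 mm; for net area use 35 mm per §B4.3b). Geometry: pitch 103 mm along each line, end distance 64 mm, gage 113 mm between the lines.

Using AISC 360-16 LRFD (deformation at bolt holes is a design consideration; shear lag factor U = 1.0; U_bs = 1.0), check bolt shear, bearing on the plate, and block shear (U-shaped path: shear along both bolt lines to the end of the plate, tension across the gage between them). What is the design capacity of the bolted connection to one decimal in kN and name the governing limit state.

793.8 kN (block shear governs)

Bolt shear: A_b = π(30)²/4 = 706.86 mm². φR_n = 0.75 × 372 × 706.86 × 6 × 1 = 1183.3 kN.
Bearing (8 mm plate, F_u = 450 MPa): end bolts L_c = 64 − 33/2 = 47.5, R_n = min(1.2×47.5×8×450, 2.4×30×8×450) = 205.2 kN/bolt; interior L_c = 103 − 33 = 70, R_n = 259.2 kN/bolt. φR_n = 0.75 × (2×205.2 + 4×259.2) = 1085.4 kN.
Block shear: shear path 2×[64+2×103] = 2×270 mm, A_gv = 4320, A_nv = 2×(270 − 2.5×35)×8 = 2920 mm²; tension across gage: (113 − 1×35)×8 = 624 mm². R_n = min(0.6×450×2920, 0.6×300×4320) + 1.0×450×624 = min(788.4, 777.6) + 280.8 = 1058.4 kN. φR_n = 0.75 × 1058.4 = 793.8 kN.
Governing: min(1183.3, 1085.4, 793.8) = 793.8 kN → block shear.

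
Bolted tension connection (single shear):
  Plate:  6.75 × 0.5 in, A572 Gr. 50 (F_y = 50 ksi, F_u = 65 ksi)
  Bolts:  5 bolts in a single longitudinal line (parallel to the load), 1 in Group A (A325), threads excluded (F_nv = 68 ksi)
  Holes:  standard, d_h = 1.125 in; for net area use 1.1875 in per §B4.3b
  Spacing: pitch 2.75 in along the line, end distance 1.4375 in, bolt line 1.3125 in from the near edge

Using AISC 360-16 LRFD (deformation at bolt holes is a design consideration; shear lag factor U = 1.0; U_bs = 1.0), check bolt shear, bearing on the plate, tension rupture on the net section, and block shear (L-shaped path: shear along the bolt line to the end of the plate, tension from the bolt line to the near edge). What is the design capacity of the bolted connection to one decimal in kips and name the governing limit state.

Bolt shear: A_b = π(1)²/4 = 0.7854 in². φR_n = 0.75 × 68 × 0.7854 × 5 × 1 = 200.3 kips.
Bearing (0.5 in plate, F_u = 65 ksi): end bolts L_c = 1.4375 − 1.125/2 = 0.875, R_n = min(1.2×0.875×0.5×65, 2.4×1×0.5×65) = 34.125 kips/bolt; interior L_c = 2.75 − 1.125 = 1.625, R_n = 63.375 kips/bolt. φR_n = 0.75 × (1×34.125 + 4×63.375) = 215.7 kips.
Tension rupture (net): A_n = (6.75 − 1×1.1875)×0.5 = 2.7813 in² (U = 1.0, A_e = A_n). φR_n = 0.75 × 65 × 2.7813 = 135.6 kips.
Block shear: shear path 1×[1.4375+4×2.75] = 1×12.4375 in, A_gv = 6.2188, A_nv = 1×(12.4375 − 4.5×1.1875)×0.5 = 3.5469 in²; tension to near edge: (1.3125 − 0.5×1.1875)×0.5 = 0.35938 in². R_n = min(0.6×65×3.5469, 0.6×50×6.2188) + 1.0×65×0.35938 = min(138.33, 186.56) + 23.36 = 161.69 kips. φR_n = 0.75 × 161.69 = 121.3 kips.
Governing: min(200.3, 215.7, 135.6, 121.3) = 121.3 kips → block shear.

121.3 kips (block shear governs)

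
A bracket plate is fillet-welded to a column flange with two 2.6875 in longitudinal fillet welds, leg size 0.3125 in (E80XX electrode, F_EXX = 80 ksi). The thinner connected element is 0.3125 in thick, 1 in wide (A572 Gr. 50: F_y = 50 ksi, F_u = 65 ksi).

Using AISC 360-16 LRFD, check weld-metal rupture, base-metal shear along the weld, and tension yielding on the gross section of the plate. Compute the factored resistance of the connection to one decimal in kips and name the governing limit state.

14.1 kips (gross-section yield governs)

Weld metal: throat = 0.707×0.3125 = 0.22094 in, L = 2×2.6875 = 5.375 in. φR_n = 0.75 × 0.6 × 80 × 0.22094 × 5.375 = 42.8 kips.
Base metal shear (0.3125 in plate): yield φR_n = 1.0×0.6×50×0.3125×5.375 = 50.4 kips; rupture φR_n = 0.75×0.6×65×0.3125×5.375 = 49.1 kips; take 49.1 kips (rupture).
Tension yield (gross): A_g = 1×0.3125 = 0.3125 in². φR_n = 0.90 × 50 × 0.3125 = 14.1 kips.
Governing: min(42.8, 49.1, 14.1) = 14.1 kips → gross-section yield.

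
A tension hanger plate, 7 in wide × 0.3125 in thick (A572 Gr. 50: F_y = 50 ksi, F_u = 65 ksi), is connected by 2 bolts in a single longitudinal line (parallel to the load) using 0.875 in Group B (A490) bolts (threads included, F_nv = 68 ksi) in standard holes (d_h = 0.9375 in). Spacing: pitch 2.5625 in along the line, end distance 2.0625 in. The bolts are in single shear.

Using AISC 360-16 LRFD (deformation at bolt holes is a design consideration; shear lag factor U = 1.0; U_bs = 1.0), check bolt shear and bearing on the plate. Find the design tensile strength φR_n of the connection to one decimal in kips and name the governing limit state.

58.8 kips (bearing governs)

Bolt shear: A_b = π(0.875)²/4 = 0.60132 in². φR_n = 0.75 × 68 × 0.60132 × 2 × 1 = 61.3 kips.
Bearing (0.3125 in plate, F_u = 65 ksi): end bolts L_c = 2.0625 − 0.9375/2 = 1.59375, R_n = min(1.2×1.59375×0.3125×65, 2.4×0.875×0.3125×65) = 38.848 kips/bolt; interior L_c = 2.5625 − 0.9375 = 1.625, R_n = 39.609 kips/bolt. φR_n = 0.75 × (1×38.848 + 1×39.609) = 58.8 kips.
Governing: min(61.3, 58.8) = 58.8 kips → bearing.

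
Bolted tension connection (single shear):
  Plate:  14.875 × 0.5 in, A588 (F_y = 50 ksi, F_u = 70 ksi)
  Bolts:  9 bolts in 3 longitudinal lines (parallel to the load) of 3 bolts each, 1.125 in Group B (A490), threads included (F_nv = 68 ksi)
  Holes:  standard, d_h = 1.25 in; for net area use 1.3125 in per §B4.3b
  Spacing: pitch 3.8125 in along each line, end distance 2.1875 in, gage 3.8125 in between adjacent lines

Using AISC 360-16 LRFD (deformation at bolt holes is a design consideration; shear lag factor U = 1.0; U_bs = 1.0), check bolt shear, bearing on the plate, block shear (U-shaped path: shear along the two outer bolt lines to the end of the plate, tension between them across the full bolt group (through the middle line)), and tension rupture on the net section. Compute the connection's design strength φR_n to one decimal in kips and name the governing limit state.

287.1 kips (net-section rupture governs)

Bolt shear: A_b = π(1.125)²/4 = 0.99402 in². φR_n = 0.75 × 68 × 0.99402 × 9 × 1 = 456.3 kips.
Bearing (0.5 in plate, F_u = 70 ksi): end bolts L_c = 2.1875 − 1.25/2 = 1.5625, R_n = min(1.2×1.5625×0.5×70, 2.4×1.125×0.5×70) = 65.625 kips/bolt; interior L_c = 3.8125 − 1.25 = 2.5625, R_n = 94.5 kips/bolt. φR_n = 0.75 × (3×65.625 + 6×94.5) = 572.9 kips.
Block shear: shear path 2×[2.1875+2×3.8125] = 2×9.8125 in, A_gv = 9.8125, A_nv = 2×(9.8125 − 2.5×1.3125)×0.5 = 6.5313 in²; tension across gage: (7.625 − 2×1.3125)×0.5 = 2.5 in². R_n = min(0.6×70×6.5313, 0.6×50×9.8125) + 1.0×70×2.5 = min(274.31, 294.38) + 175 = 449.31 kips. φR_n = 0.75 × 449.31 = 337.0 kips.
Tension rupture (net): A_n = (14.875 − 3×1.3125)×0.5 = 5.4688 in² (U = 1.0, A_e = A_n). φR_n = 0.75 × 70 × 5.4688 = 287.1 kips.
Governing: min(456.3, 572.9, 337.0, 287.1) = 287.1 kips → net-section rupture.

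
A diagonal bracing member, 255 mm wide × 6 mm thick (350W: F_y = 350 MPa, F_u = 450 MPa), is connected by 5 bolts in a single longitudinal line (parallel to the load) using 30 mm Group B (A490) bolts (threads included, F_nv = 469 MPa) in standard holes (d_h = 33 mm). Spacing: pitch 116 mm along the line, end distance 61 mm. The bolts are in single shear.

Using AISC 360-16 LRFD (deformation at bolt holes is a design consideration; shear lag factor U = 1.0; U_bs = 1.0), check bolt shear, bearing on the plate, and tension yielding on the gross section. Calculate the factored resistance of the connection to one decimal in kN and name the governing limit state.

482.0 kN (gross-section yield governs)

Bolt shear: A_b = π(30)²/4 = 706.86 mm². φR_n = 0.75 × 469 × 706.86 × 5 × 1 = 1243.2 kN.
Bearing (6 mm plate, F_u = 450 MPa): end bolts L_c = 61 − 33/2 = 44.5, R_n = min(1.2×44.5×6×450, 2.4×30×6×450) = 144.18 kN/bolt; interior L_c = 116 − 33 = 83, R_n = 194.4 kN/bolt. φR_n = 0.75 × (1×144.18 + 4×194.4) = 691.3 kN.
Tension yield (gross): A_g = 255×6 = 1530 mm². φR_n = 0.90 × 350 × 1530 = 482.0 kN.
Governing: min(1243.2, 691.3, 482.0) = 482.0 kN → gross-section yield.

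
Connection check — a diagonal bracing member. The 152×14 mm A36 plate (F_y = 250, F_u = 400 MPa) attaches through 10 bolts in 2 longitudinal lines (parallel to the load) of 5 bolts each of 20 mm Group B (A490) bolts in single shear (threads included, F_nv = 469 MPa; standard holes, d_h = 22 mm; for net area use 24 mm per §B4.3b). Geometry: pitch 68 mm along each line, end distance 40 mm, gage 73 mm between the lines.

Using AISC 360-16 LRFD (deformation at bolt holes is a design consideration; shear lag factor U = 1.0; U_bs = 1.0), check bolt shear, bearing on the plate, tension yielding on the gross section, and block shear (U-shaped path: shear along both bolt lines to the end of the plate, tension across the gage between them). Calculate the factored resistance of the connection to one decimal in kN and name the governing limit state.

Bolt shear: A_b = π(20)²/4 = 314.16 mm². φR_n = 0.75 × 469 × 314.16 × 10 × 1 = 1105.1 kN.
Bearing (14 mm plate, F_u = 400 MPa): end bolts L_c = 40 − 22/2 = 29, R_n = min(1.2×29×14×400, 2.4×20×14×400) = 194.88 kN/bolt; interior L_c = 68 − 22 = 46, R_n = 268.8 kN/bolt. φR_n = 0.75 × (2×194.88 + 8×268.8) = 1905.1 kN.
Tension yield (gross): A_g = 152×14 = 2128 mm². φR_n = 0.90 × 250 × 2128 = 478.8 kN.
Block shear: shear path 2×[40+4×68] = 2×312 mm, A_gv = 8736, A_nv = 2×(312 − 4.5×24)×14 = 5712 mm²; tension across gage: (73 − 1×24)×14 = 686 mm². R_n = min(0.6×400×5712, 0.6×250×8736) + 1.0×400×686 = min(1370.9, 1310.4) + 274.4 = 1584.8 kN. φR_n = 0.75 × 1584.8 = 1188.6 kN.
Governing: min(1105.1, 1905.1, 478.8, 1188.6) = 478.8 kN → gross-section yield.

478.8 kN (gross-section yield governs)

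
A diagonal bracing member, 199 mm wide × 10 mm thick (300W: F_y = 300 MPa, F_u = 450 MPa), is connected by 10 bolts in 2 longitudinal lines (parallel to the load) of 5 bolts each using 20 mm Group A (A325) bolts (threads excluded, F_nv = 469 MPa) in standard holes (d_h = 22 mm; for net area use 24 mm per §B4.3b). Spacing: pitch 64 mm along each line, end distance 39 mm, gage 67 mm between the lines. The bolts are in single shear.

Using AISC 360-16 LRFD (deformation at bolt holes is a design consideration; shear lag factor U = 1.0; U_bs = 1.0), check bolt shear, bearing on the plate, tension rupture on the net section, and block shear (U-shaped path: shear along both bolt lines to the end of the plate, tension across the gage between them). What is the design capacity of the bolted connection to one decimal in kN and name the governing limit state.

509.6 kN (net-section rupture governs)

Bolt shear: A_b = π(20)²/4 = 314.16 mm². φR_n = 0.75 × 469 × 314.16 × 10 × 1 = 1105.1 kN.
Bearing (10 mm plate, F_u = 450 MPa): end bolts L_c = 39 − 22/2 = 28, R_n = min(1.2×28×10×450, 2.4×20×10×450) = 151.2 kN/bolt; interior L_c = 64 − 22 = 42, R_n = 216 kN/bolt. φR_n = 0.75 × (2×151.2 + 8×216) = 1522.8 kN.
Tension rupture (net): A_n = (199 − 2×24)×10 = 1510 mm² (U = 1.0, A_e = A_n). φR_n = 0.75 × 450 × 1510 = 509.6 kN.
Block shear: shear path 2×[39+4×64] = 2×295 mm, A_gv = 5900, A_nv = 2×(295 − 4.5×24)×10 = 3740 mm²; tension across gage: (67 − 1×24)×10 = 430 mm². R_n = min(0.6×450×3740, 0.6×300×5900) + 1.0×450×430 = min(1009.8, 1062) + 193.5 = 1203.3 kN. φR_n = 0.75 × 1203.3 = 902.5 kN.
Governing: min(1105.1, 1522.8, 509.6, 902.5) = 509.6 kN → net-section rupture.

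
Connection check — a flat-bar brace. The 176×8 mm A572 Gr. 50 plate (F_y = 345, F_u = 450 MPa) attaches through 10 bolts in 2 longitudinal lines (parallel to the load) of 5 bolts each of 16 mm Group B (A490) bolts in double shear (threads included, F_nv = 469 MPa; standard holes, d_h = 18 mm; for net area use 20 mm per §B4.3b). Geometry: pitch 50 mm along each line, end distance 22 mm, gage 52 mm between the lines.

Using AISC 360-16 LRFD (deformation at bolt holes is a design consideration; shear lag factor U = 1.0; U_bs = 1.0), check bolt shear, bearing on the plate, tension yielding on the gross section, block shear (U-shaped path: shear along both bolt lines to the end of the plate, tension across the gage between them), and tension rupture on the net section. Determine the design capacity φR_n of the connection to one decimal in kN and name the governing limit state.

Bolt shear: A_b = π(16)²/4 = 201.06 mm². φR_n = 0.75 × 469 × 201.06 × 10 × 2 = 1414.5 kN.
Bearing (8 mm plate, F_u = 450 MPa): end bolts L_c = 22 − 18/2 = 13, R_n = min(1.2×13×8×450, 2.4×16×8×450) = 56.16 kN/bolt; interior L_c = 50 − 18 = 32, R_n = 138.24 kN/bolt. φR_n = 0.75 × (2×56.16 + 8×138.24) = 913.7 kN.
Tension yield (gross): A_g = 176×8 = 1408 mm². φR_n = 0.90 × 345 × 1408 = 437.2 kN.
Block shear: shear path 2×[22+4×50] = 2×222 mm, A_gv = 3552, A_nv = 2×(222 − 4.5×20)×8 = 2112 mm²; tension across gage: (52 − 1×20)×8 = 256 mm². R_n = min(0.6×450×2112, 0.6×345×3552) + 1.0×450×256 = min(570.24, 735.26) + 115.2 = 685.44 kN. φR_n = 0.75 × 685.44 = 514.1 kN.
Tension rupture (net): A_n = (176 − 2×20)×8 = 1088 mm² (U = 1.0, A_e = A_n). φR_n = 0.75 × 450 × 1088 = 367.2 kN.
Governing: min(1414.5, 913.7, 437.2, 514.1, 367.2) = 367.2 kN → net-section rupture.

367.2 kN (net-section rupture governs)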